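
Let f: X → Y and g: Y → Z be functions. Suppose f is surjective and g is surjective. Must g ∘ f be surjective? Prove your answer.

surjective

Let c ∈ Z. Since g is surjective, there is b ∈ Y with g(b) = c. Since f is surjective, there is a ∈ X with f(a) = b.
Then (g ∘ f)(a) = g(b) = c. So g ∘ f is surjective.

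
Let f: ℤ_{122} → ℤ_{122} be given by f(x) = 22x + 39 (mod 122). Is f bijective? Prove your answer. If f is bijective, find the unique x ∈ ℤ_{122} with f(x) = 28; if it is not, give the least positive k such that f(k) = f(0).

Recall that injectivity means: for all u, v in the domain, f(u) = f(v) implies u = v.
We have gcd(22, 122) = 2 > 1. Taking u = 0 and v = 61: f(0) = 39 and f(61) = 22·61 + 39 = 1381 ≡ 39 (mod 122).
So f(0) = f(61) while 0 ≠ 61, thus f is not injective, hence not bijective.
Since f is not bijective, we find the least positive k with f(k) = f(0): this means 22k ≡ 0 (mod 122), i.e. 122 ∣ 22k. Since gcd(22, 122) = 2, dividing through by 2 this holds exactly when 61 ∣ 11k, and as gcd(11, 61) = 1, exactly when 61 ∣ k.
The smallest positive such k is 61.

61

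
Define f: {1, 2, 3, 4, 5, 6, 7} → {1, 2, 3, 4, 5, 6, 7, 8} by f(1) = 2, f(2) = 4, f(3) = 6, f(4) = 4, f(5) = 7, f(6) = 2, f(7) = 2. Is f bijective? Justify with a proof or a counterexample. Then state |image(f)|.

4

f(2) = 4 = f(4) with 2 ≠ 4, so f is not injective, hence not bijective.
The image of f is {2, 4, 6, 7}, which has 4 elements.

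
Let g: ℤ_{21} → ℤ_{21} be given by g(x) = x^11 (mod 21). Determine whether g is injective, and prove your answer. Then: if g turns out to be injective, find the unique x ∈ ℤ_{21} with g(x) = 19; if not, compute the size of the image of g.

10

Computing x^11 mod 21 for each x (by repeated squaring, reducing mod 21 at every step), the values g(0), g(1), …, g(20) are: 0, 1, 11, 12, 16, 17, 6, 7, 8, 18, 19, 2, 3, 13, 14, 15, 4, 5, 9, 10, 20.
Every element of ℤ_{21} appears exactly once in this list, so g is a bijection, and in particular injective.
Since g is injective, we read off the preimage of 19 from the same table: g(10) = 19, so g⁻¹(19) = 10.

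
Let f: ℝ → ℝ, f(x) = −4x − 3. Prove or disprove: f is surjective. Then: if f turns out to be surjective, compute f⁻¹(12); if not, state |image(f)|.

For any y ∈ ℝ, x = (y + 3)/(−4) satisfies f(x) = y.
Therefore f is surjective.
Since f is surjective, we compute f⁻¹(12) = (12 + 3)/(−4) = −15/4.

-15/4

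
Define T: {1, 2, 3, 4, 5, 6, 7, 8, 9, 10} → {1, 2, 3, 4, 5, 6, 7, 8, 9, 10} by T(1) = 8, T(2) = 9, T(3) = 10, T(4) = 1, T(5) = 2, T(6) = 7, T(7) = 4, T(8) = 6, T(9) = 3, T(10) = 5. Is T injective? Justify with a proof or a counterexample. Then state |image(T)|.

The values T(1), …, T(10) are 8, 9, 10, 1, 2, 7, 4, 6, 3, 5 — all distinct.
So T(u) = T(v) only when u = v, and T is injective.
The image of T is {1, 2, 3, 4, 5, 6, 7, 8, 9, 10}, which has 10 elements.

10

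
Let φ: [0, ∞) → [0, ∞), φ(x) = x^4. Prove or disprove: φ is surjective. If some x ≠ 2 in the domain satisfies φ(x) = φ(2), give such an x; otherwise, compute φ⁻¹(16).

For any y ∈ [0, ∞), x = y^{1/4} ∈ [0, ∞) gives φ(x) = y, so φ is surjective.
Since x ↦ x^4 is strictly increasing on [0, ∞), it is injective there, so no x ≠ 2 in the domain has φ(x) = φ(2). We therefore compute φ⁻¹(16) = 16^{1/4} = 2 (indeed 2^4 = 16).

2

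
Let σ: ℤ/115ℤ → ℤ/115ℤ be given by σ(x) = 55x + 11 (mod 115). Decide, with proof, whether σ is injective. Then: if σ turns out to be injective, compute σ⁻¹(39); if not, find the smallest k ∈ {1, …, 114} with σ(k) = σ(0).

We have gcd(55, 115) = 5 > 1. Taking u = 0 and v = 23: σ(0) = 11 and σ(23) = 55·23 + 11 = 1276 ≡ 11 (mod 115).
So σ(0) = σ(23) while 0 ≠ 23, so σ is not injective.
Since σ is not injective, we find the least positive k with σ(k) = σ(0): this means 55k ≡ 0 (mod 115), i.e. 115 ∣ 55k. Since gcd(55, 115) = 5, dividing through by 5 this holds exactly when 23 ∣ 11k, and as gcd(11, 23) = 1, exactly when 23 ∣ k.
The smallest positive such k is 23.

23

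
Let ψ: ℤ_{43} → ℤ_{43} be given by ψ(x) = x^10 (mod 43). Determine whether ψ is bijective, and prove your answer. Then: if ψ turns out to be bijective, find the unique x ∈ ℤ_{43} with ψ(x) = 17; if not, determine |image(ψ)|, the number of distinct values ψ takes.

ψ(21): Repeated squaring mod 43: 21^1 ≡ 21, 21^2 ≡ 21² = 441 ≡ 11, 21^4 ≡ 11² = 121 ≡ 35, 21^8 ≡ 35² = 1225 ≡ 21. Since 10 = 8 + 2, 21^10 ≡ 21·11: 21·11 = 231 ≡ 16. So 21^10 ≡ 16 (mod 43).
ψ(22): Repeated squaring mod 43: 22^1 ≡ 22, 22^2 ≡ 22² = 484 ≡ 11, 22^4 ≡ 11² = 121 ≡ 35, 22^8 ≡ 35² = 1225 ≡ 21. Since 10 = 8 + 2, 22^10 ≡ 21·11: 21·11 = 231 ≡ 16. So 22^10 ≡ 16 (mod 43).
So ψ(21) = ψ(22) = 16 while 21 ≠ 22, so ψ is not injective, hence not bijective.
Since ψ is not bijective, we determine |image(ψ)|. Computing x^10 mod 43 for each x (by repeated squaring, reducing mod 43 at every step), the values ψ(0), ψ(1), …, ψ(42) are: 0, 1, 35, 10, 21, 24, 6, 36, 4, 14, 23, 41, 38, 15, 13, 25, 11, 9, 17, 40, 31, 16, 16, 31, 40, 17, 9, 11, 25, 13, 15, 38, 41, 23, 14, 4, 36, 6, 24, 21, 10, 35, 1.
The distinct values are {0, 1, 4, 6, 9, 10, 11, 13, 14, 15, 16, 17, 21, 23, 24, 25, 31, 35, 36, 38, 40, 41}; there are 22 of them.

22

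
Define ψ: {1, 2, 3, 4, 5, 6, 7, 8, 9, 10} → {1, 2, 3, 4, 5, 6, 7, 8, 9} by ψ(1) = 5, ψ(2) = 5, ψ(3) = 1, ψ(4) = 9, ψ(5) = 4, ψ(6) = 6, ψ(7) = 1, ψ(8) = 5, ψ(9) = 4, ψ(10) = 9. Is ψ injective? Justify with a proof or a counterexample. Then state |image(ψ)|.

ψ(1) = 5 = ψ(2) with 1 ≠ 2, so ψ is not injective.
The image of ψ is {1, 4, 5, 6, 9}, which has 5 elements.

5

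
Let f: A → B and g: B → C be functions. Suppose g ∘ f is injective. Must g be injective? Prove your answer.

not injective

No. Take A = {0}, B = {0, 1, 2, 3}, C = {0, 1, 2, 3}, f(a) = a for each a ∈ A, and g(b) = 2 if b ∈ {2, 3} else g(b) = b.
Then g ∘ f = f is injective (A ⊂ B and f is the inclusion), but g(2) = g(3) = 2 with 2 ≠ 3, so g is not injective.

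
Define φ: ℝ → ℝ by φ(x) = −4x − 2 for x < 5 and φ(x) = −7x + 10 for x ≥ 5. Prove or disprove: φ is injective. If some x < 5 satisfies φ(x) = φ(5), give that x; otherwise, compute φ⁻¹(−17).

15/4

Both pieces are strictly decreasing (slopes −4 and −7), so each is injective on its own interval.
The left piece maps (−∞, 5) onto (−22, ∞); the right piece maps [5, ∞) onto (−∞, −25].
These images are disjoint, so no value is attained by both pieces. Thus φ is injective.
Because the two images are disjoint, no x < 5 has φ(x) = φ(5), so we compute φ⁻¹(−17): −17 lies in (−22, ∞), so solve −4x − 2 = −17: x = (−17 + 2)/(−4) = 15/4.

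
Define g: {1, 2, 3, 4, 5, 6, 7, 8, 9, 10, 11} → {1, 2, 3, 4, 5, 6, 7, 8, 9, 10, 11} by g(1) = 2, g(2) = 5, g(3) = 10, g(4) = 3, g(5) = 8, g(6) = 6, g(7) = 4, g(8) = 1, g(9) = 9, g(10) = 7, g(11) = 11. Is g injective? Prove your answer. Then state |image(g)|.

11

The values g(1), …, g(11) are 2, 5, 10, 3, 8, 6, 4, 1, 9, 7, 11 — all distinct.
So g(u) = g(v) only when u = v, and g is injective.
The image of g is {1, 2, 3, 4, 5, 6, 7, 8, 9, 10, 11}, which has 11 elements.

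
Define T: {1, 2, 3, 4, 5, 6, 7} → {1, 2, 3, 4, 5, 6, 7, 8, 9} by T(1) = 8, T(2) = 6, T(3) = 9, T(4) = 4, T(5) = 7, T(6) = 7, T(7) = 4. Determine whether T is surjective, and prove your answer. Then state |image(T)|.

5

No element maps to 1, so T is not surjective.
The image of T is {4, 6, 7, 8, 9}, which has 5 elements.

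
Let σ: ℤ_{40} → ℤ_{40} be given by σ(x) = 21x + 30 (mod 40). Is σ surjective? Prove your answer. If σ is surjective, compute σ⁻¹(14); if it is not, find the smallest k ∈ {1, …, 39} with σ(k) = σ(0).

Since gcd(21, 40) = 1, 21 is invertible modulo 40. Euclid's algorithm: 40 = 1·21 + 19, 21 = 1·19 + 2, 19 = 9·2 + 1; back-substituting gives 1 = 21·21 − 11·40, so 21⁻¹ ≡ 21 (mod 40).
For any y ∈ ℤ_{40}, x = 21(y − 30) mod 40 satisfies σ(x) = 21·21(y − 30) + 30 ≡ y (since 21·21 ≡ 1 mod 40). So every y has a preimage.
Hence σ is surjective.
Since σ is surjective, we compute σ⁻¹(14): solve 21x + 30 ≡ 14 (mod 40), i.e. 21x ≡ 24 (mod 40).
Multiplying by 21⁻¹ = 21 gives x ≡ 21·24 = 504 = 12·40 + 24 ≡ 24 (mod 40).
Check: σ(24) = 21·24 + 30 = 534 = 13·40 + 14 ≡ 14 (mod 40).

24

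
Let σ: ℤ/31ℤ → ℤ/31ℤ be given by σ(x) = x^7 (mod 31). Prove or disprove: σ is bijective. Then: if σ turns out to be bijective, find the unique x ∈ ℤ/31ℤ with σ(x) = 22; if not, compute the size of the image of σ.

Since 31 is prime, the nonzero elements of ℤ/31ℤ form a cyclic group of order 30.
As gcd(7, 30) = 1, raising to the 7th power is a bijection on this group: if s^7 ≡ t^7 then (st^{−1})^7 = 1, and the only element of order dividing gcd(7, 30) = 1 is 1, so s = t.
With σ(0) = 0 this makes σ injective on all of ℤ/31ℤ, hence bijective (finite equal-size domain and codomain). In particular σ is bijective.
Since σ is bijective, we find the preimage of 22. The inverse of x ↦ x^7 on (ℤ/31ℤ)^× is x ↦ x^13, because 7·13 = 91 = 3·30 + 1 ≡ 1 (mod 30) and x^{30} = 1 for x ≠ 0 (Fermat). So σ⁻¹(22) = 22^13 mod 31.
Repeated squaring mod 31: 22^1 ≡ 22, 22^2 ≡ 22² = 484 ≡ 19, 22^4 ≡ 19² = 361 ≡ 20, 22^8 ≡ 20² = 400 ≡ 28. Since 13 = 8 + 4 + 1, 22^13 ≡ 28·20·22: 28·20 = 560 ≡ 2, then 2·22 = 44 ≡ 13. So 22^13 ≡ 13 (mod 31).
Hence σ⁻¹(22) = 13.

13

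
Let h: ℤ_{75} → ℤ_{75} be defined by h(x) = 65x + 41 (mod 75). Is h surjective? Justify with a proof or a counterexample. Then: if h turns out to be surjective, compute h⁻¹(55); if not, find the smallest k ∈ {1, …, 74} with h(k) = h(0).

15

Since gcd(65, 75) = 5, we have 65x ≡ 0 (mod 5) for all x, so h(x) ≡ 1 (mod 5).
But 0 ≢ 1 (mod 5), so 0 ∈ ℤ_{75} has no preimage. Therefore h is not surjective.
Since h is not surjective, we find the least positive k with h(k) = h(0): this means 65k ≡ 0 (mod 75), i.e. 75 ∣ 65k. Since gcd(65, 75) = 5, dividing through by 5 this holds exactly when 15 ∣ 13k, and as gcd(13, 15) = 1, exactly when 15 ∣ k.
The smallest positive such k is 15.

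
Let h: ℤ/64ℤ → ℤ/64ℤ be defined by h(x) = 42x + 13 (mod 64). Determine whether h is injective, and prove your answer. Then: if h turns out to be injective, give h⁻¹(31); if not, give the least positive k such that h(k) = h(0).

We have gcd(42, 64) = 2 > 1. Taking s = 0 and t = 32: h(0) = 13 and h(32) = 42·32 + 13 = 1357 ≡ 13 (mod 64).
So h(0) = h(32) while 0 ≠ 32, thus h is not injective.
Since h is not injective, we find the least positive k with h(k) = h(0): this means 42k ≡ 0 (mod 64), i.e. 64 ∣ 42k. Since gcd(42, 64) = 2, dividing through by 2 this holds exactly when 32 ∣ 21k, and as gcd(21, 32) = 1, exactly when 32 ∣ k.
The smallest positive such k is 32.

32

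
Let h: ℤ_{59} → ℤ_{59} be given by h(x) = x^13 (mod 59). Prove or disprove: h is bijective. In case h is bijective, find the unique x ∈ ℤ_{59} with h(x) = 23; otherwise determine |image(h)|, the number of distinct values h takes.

Since 59 is prime, the nonzero elements of ℤ_{59} form a cyclic group of order 58.
As gcd(13, 58) = 1, raising to the 13th power is a bijection on this group: if u^13 ≡ v^13 then (uv^{−1})^13 = 1, and the only element of order dividing gcd(13, 58) = 1 is 1, so u = v.
With h(0) = 0 this makes h injective on all of ℤ_{59}, hence bijective (finite equal-size domain and codomain). In particular h is bijective.
Since h is bijective, we find the preimage of 23. The inverse of x ↦ x^13 on (ℤ_{59})^× is x ↦ x^9, because 13·9 = 117 = 2·58 + 1 ≡ 1 (mod 58) and x^{58} = 1 for x ≠ 0 (Fermat). So h⁻¹(23) = 23^9 mod 59.
Repeated squaring mod 59: 23^1 ≡ 23, 23^2 ≡ 23² = 529 ≡ 57, 23^4 ≡ 57² = 3249 ≡ 4, 23^8 ≡ 4² = 16. Since 9 = 8 + 1, 23^9 ≡ 16·23: 16·23 = 368 ≡ 14. So 23^9 ≡ 14 (mod 59).
Hence h⁻¹(23) = 14.

14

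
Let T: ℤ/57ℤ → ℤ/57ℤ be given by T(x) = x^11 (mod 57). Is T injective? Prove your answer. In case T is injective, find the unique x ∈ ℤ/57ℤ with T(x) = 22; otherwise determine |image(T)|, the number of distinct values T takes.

34

Computing x^11 mod 57 for each x (by repeated squaring, reducing mod 57 at every step), the values T(0), T(1), …, T(56) are: 0, 1, 53, 48, 16, 44, 36, 49, 50, 24, 52, 26, 27, 40, 32, 3, 28, 23, 18, 19, 20, 15, 10, 35, 6, 55, 11, 12, 43, 14, 45, 46, 2, 51, 22, 47, 42, 37, 38, 39, 34, 29, 54, 25, 17, 30, 31, 5, 33, 7, 8, 21, 13, 41, 9, 4, 56.
Every element of ℤ/57ℤ appears exactly once in this list, so T is a bijection, and in particular injective.
Since T is injective, we read off the preimage of 22 from the same table: T(34) = 22, so T⁻¹(22) = 34.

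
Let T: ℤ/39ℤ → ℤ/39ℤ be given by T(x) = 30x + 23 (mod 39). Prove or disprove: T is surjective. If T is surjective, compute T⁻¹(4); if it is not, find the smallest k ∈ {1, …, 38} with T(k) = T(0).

By definition, surjectivity means every element of the codomain has a preimage under T.
Since gcd(30, 39) = 3, we have 30x ≡ 0 (mod 3) for all x, so T(x) ≡ 2 (mod 3).
But 0 ≢ 2 (mod 3), so 0 ∈ ℤ/39ℤ has no preimage. Therefore T is not surjective.
Since T is not surjective, we find the least positive k with T(k) = T(0): this means 30k ≡ 0 (mod 39), i.e. 39 ∣ 30k. Since gcd(30, 39) = 3, dividing through by 3 this holds exactly when 13 ∣ 10k, and as gcd(10, 13) = 1, exactly when 13 ∣ k.
The smallest positive such k is 13.

13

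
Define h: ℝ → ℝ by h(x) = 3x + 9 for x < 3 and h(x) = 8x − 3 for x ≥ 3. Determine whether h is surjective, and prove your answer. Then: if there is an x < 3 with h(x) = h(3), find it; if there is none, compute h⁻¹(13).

4/3

Both pieces are strictly increasing (slopes 3 and 8), so each is injective on its own interval.
The left piece maps (−∞, 3) onto (−∞, 18); the right piece maps [3, ∞) onto [21, ∞).
The union (−∞, 18) ∪ [21, ∞) omits the interval between 18 and 21; in particular 18 has no preimage. So h is not surjective.
Because the two images are disjoint, no x < 3 has h(x) = h(3), so we compute h⁻¹(13): 13 lies in (−∞, 18), so solve 3x + 9 = 13: x = (13 − 9)/3 = 4/3.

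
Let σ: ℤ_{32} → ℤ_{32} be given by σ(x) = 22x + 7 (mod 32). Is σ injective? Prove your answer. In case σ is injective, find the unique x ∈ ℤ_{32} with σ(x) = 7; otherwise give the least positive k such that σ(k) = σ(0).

Recall: σ is injective when σ(s) = σ(t) forces s = t.
We have gcd(22, 32) = 2 > 1. Taking s = 0 and t = 16: σ(0) = 7 and σ(16) = 22·16 + 7 = 359 ≡ 7 (mod 32).
So σ(0) = σ(16) while 0 ≠ 16, hence σ is not injective.
Since σ is not injective, we find the least positive k with σ(k) = σ(0): this means 22k ≡ 0 (mod 32), i.e. 32 ∣ 22k. Since gcd(22, 32) = 2, dividing through by 2 this holds exactly when 16 ∣ 11k, and as gcd(11, 16) = 1, exactly when 16 ∣ k.
The smallest positive such k is 16.

16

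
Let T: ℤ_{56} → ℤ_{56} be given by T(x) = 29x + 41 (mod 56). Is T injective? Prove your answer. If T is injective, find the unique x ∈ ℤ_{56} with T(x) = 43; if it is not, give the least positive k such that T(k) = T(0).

Recall that injectivity means: for all x_1, x_2 in the domain, T(x_1) = T(x_2) implies x_1 = x_2.
If T(x_1) = T(x_2), then 29x_1 ≡ 29x_2 (mod 56). Because gcd(29, 56) = 1, we may cancel 29 to get x_1 ≡ x_2 (mod 56).
So T is injective.
We now compute 29⁻¹ mod 56 explicitly. Euclid's algorithm: 56 = 1·29 + 27, 29 = 1·27 + 2, 27 = 13·2 + 1; back-substituting gives 1 = 29·29 − 15·56, so 29⁻¹ ≡ 29 (mod 56).
Since T is injective, we compute T⁻¹(43): solve 29x + 41 ≡ 43 (mod 56), i.e. 29x ≡ 2 (mod 56).
Multiplying by 29⁻¹ = 29 gives x ≡ 29·2 = 58 = 1·56 + 2 ≡ 2 (mod 56).
Check: T(2) = 29·2 + 41 = 99 = 1·56 + 43 ≡ 43 (mod 56).

2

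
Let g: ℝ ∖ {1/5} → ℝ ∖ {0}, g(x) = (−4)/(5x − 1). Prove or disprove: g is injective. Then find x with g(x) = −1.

1

Suppose g(u) = g(v). Cross-multiplying: (−4)(5v − 1) = (−4)(5u − 1).
Expanding both sides and cancelling the symmetric terms leaves 20·(u − v) = 0. Since 20 ≠ 0, u = v. So g is injective.
Solving g(x) = −1: cross-multiplying gives −4 = −1(5x − 1), which rearranges to 5x = 5, so x = 1.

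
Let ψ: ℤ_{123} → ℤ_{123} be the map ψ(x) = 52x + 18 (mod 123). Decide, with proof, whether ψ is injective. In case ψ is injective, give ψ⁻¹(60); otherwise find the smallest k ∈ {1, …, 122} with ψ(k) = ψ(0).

If ψ(s) = ψ(t), then 52s ≡ 52t (mod 123). Because gcd(52, 123) = 1, we may cancel 52 to get s ≡ t (mod 123).
So ψ is injective.
We now compute 52⁻¹ mod 123 explicitly. Euclid's algorithm: 123 = 2·52 + 19, 52 = 2·19 + 14, 19 = 1·14 + 5, 14 = 2·5 + 4, 5 = 1·4 + 1; back-substituting gives 1 = 97·52 − 41·123, so 52⁻¹ ≡ 97 (mod 123).
Since ψ is injective, we find ψ⁻¹(60): we need 52x ≡ 60 − 18 ≡ 42 (mod 123). Using 52⁻¹ = 97: x ≡ 97·42 = 4074 = 33·123 + 15, so x = 15.
Check: ψ(15) = 52·15 + 18 = 798 = 6·123 + 60 ≡ 60 (mod 123).

15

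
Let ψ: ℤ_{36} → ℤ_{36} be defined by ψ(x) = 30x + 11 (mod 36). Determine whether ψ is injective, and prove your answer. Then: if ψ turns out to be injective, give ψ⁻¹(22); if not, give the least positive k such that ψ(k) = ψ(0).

We have gcd(30, 36) = 6 > 1. Taking x_1 = 0 and x_2 = 6: ψ(0) = 11 and ψ(6) = 30·6 + 11 = 191 ≡ 11 (mod 36).
So ψ(0) = ψ(6) while 0 ≠ 6, thus ψ is not injective.
Since ψ is not injective, we find the least positive k with ψ(k) = ψ(0): this means 30k ≡ 0 (mod 36), i.e. 36 ∣ 30k. Since gcd(30, 36) = 6, dividing through by 6 this holds exactly when 6 ∣ 5k, and as gcd(5, 6) = 1, exactly when 6 ∣ k.
The smallest positive such k is 6.

6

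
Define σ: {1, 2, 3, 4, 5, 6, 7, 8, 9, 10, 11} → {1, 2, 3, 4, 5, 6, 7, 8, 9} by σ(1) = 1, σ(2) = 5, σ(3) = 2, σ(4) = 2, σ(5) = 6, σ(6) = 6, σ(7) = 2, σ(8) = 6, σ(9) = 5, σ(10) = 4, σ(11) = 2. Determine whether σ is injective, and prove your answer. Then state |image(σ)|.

σ(3) = 2 = σ(4) with 3 ≠ 4, so σ is not injective.
The image of σ is {1, 2, 4, 5, 6}, which has 5 elements.

5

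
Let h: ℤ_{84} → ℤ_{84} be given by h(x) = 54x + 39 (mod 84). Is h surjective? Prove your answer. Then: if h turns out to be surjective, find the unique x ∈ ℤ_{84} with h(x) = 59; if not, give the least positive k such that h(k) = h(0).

14

Since gcd(54, 84) = 6, we have 54x ≡ 0 (mod 6) for all x, so h(x) ≡ 3 (mod 6).
But 0 ≢ 3 (mod 6), so 0 ∈ ℤ_{84} has no preimage. Hence h is not surjective.
Since h is not surjective, we find the least positive k with h(k) = h(0): this means 54k ≡ 0 (mod 84), i.e. 84 ∣ 54k. Since gcd(54, 84) = 6, dividing through by 6 this holds exactly when 14 ∣ 9k, and as gcd(9, 14) = 1, exactly when 14 ∣ k.
The smallest positive such k is 14.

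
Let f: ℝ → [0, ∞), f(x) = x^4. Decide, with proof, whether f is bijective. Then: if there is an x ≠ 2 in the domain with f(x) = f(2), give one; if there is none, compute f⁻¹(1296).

f(2) = 16 = (−2)^4 = f(−2) (since 4 is even), with 2 ≠ −2. So f is not injective, hence not bijective.
For the follow-up, such an x exists: taking x = −2 ∈ ℝ gives f(−2) = 16 = f(2) with −2 ≠ 2.

-2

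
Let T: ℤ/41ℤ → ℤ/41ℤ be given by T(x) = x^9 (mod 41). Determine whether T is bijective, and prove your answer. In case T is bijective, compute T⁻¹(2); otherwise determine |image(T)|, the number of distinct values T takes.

Since 41 is prime, the nonzero elements of ℤ/41ℤ form a cyclic group of order 40.
As gcd(9, 40) = 1, raising to the 9th power is a bijection on this group: if u^9 ≡ v^9 then (uv^{−1})^9 = 1, and the only element of order dividing gcd(9, 40) = 1 is 1, so u = v.
With T(0) = 0 this makes T injective on all of ℤ/41ℤ, hence bijective (finite equal-size domain and codomain). In particular T is bijective.
Since T is bijective, we find the preimage of 2. The inverse of x ↦ x^9 on (ℤ/41ℤ)^× is x ↦ x^9, because 9·9 = 81 = 2·40 + 1 ≡ 1 (mod 40) and x^{40} = 1 for x ≠ 0 (Fermat). So T⁻¹(2) = 2^9 mod 41.
Repeated squaring mod 41: 2^1 ≡ 2, 2^2 ≡ 2² = 4, 2^4 ≡ 4² = 16, 2^8 ≡ 16² = 256 ≡ 10. Since 9 = 8 + 1, 2^9 ≡ 10·2: 10·2 = 20. So 2^9 ≡ 20 (mod 41).
Hence T⁻¹(2) = 20.

20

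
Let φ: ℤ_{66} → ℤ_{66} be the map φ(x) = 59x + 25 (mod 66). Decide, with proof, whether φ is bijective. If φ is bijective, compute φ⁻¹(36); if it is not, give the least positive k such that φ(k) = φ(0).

55

Suppose φ(s) = φ(t) in ℤ_{66}. Then 59s + 25 ≡ 59t + 25 (mod 66), thus 59(s − t) ≡ 0 (mod 66).
Since gcd(59, 66) = 1, 59 is invertible modulo 66, thus s − t ≡ 0 (mod 66), i.e. s = t.
We now compute 59⁻¹ mod 66 explicitly. Euclid's algorithm: 66 = 1·59 + 7, 59 = 8·7 + 3, 7 = 2·3 + 1; back-substituting gives 1 = 47·59 − 42·66, so 59⁻¹ ≡ 47 (mod 66).
Then y ↦ 47(y − 25) is a two-sided inverse to φ, so every y ∈ ℤ_{66} has a preimage.
Hence φ is bijective.
Since φ is bijective, we compute φ⁻¹(36): solve 59x + 25 ≡ 36 (mod 66), i.e. 59x ≡ 11 (mod 66).
Multiplying by 59⁻¹ = 47 gives x ≡ 47·11 = 517 = 7·66 + 55 ≡ 55 (mod 66).
Check: φ(55) = 59·55 + 25 = 3270 = 49·66 + 36 ≡ 36 (mod 66).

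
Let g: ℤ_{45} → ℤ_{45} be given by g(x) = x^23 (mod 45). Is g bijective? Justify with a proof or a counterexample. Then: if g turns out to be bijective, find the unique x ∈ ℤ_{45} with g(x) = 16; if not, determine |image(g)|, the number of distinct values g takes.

g(0) = 0^23 = 0.
g(15): Repeated squaring mod 45: 15^1 ≡ 15, 15^2 ≡ 15² = 225 ≡ 0, 15^4 ≡ 0² = 0, 15^8 ≡ 0² = 0, 15^16 ≡ 0² = 0. Since 23 = 16 + 4 + 2 + 1, 15^23 ≡ 0·0·0·15: 0·0 = 0, then 0·0 = 0, then 0·15 = 0. So 15^23 ≡ 0 (mod 45).
So g(0) = g(15) = 0 while 0 ≠ 15, thus g is not injective, hence not bijective.
Since g is not bijective, we determine |image(g)|. Computing x^23 mod 45 for each x (by repeated squaring, reducing mod 45 at every step), the values g(0), g(1), …, g(44) are: 0, 1, 23, 27, 34, 20, 36, 13, 17, 9, 10, 41, 18, 7, 29, 0, 31, 8, 27, 19, 5, 36, 43, 2, 9, 40, 26, 18, 37, 14, 0, 16, 38, 27, 4, 35, 36, 28, 32, 9, 25, 11, 18, 22, 44.
The distinct values are {0, 1, 2, 4, 5, 7, 8, 9, 10, 11, 13, 14, 16, 17, 18, 19, 20, 22, 23, 25, 26, 27, 28, 29, 31, 32, 34, 35, 36, 37, 38, 40, 41, 43, 44}; there are 35 of them.

35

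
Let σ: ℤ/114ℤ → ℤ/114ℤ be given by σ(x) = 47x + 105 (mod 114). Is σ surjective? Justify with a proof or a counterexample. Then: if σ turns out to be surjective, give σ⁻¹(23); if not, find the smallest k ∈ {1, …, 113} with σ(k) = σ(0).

88

Since gcd(47, 114) = 1, 47 is invertible modulo 114. Euclid's algorithm: 114 = 2·47 + 20, 47 = 2·20 + 7, 20 = 2·7 + 6, 7 = 1·6 + 1; back-substituting gives 1 = 17·47 − 7·114, so 47⁻¹ ≡ 17 (mod 114).
For any y ∈ ℤ/114ℤ, x = 17(y − 105) mod 114 satisfies σ(x) = 47·17(y − 105) + 105 ≡ y (since 47·17 ≡ 1 mod 114). So every y has a preimage.
Thus σ is surjective.
Since σ is surjective, we compute σ⁻¹(23): solve 47x + 105 ≡ 23 (mod 114), i.e. 47x ≡ 32 (mod 114).
Multiplying by 47⁻¹ = 17 gives x ≡ 17·32 = 544 = 4·114 + 88 ≡ 88 (mod 114).
Check: σ(88) = 47·88 + 105 = 4241 = 37·114 + 23 ≡ 23 (mod 114).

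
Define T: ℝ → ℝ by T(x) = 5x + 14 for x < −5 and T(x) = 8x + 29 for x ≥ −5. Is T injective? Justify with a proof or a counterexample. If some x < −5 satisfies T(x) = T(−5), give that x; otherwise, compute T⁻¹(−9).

Both pieces are strictly increasing (slopes 5 and 8), so each is injective on its own interval.
The left piece maps (−∞, −5) onto (−∞, −11); the right piece maps [−5, ∞) onto [−11, ∞).
These images are disjoint, so no value is attained by both pieces. Therefore T is injective.
Because the two images are disjoint, no x < −5 has T(x) = T(−5), so we compute T⁻¹(−9): −9 lies in [−11, ∞), so solve 8x + 29 = −9: x = (−9 − 29)/8 = −19/4.

-19/4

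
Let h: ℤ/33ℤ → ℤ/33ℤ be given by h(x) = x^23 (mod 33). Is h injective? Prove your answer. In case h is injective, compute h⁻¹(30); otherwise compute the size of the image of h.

Computing x^23 mod 33 for each x (by repeated squaring, reducing mod 33 at every step), the values h(0), h(1), …, h(32) are: 0, 1, 8, 27, 31, 26, 18, 13, 17, 3, 10, 11, 12, 19, 5, 9, 4, 29, 24, 28, 14, 21, 22, 23, 30, 16, 20, 15, 7, 2, 6, 25, 32.
Every element of ℤ/33ℤ appears exactly once in this list, so h is a bijection, and in particular injective.
Since h is injective, we read off the preimage of 30 from the same table: h(24) = 30, so h⁻¹(30) = 24.

24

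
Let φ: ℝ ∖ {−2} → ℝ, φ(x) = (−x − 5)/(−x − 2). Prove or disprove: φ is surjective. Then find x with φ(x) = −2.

If φ(x) = 1, cross-multiplying gives −1(−x − 5) = −1(−x − 2), which simplifies to 5 = 2 — false.  So 1 has no preimage and φ is not surjective.
Solving φ(x) = −2: cross-multiplying gives −x − 5 = −2(−x − 2), which rearranges to −3x = 9, so x = −3.

-3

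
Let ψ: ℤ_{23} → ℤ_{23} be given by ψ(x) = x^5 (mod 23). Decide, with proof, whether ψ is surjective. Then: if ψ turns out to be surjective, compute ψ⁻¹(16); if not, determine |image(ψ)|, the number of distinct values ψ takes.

8

Since 23 is prime, the nonzero elements of ℤ_{23} form a cyclic group of order 22.
As gcd(5, 22) = 1, raising to the 5th power is a bijection on this group: if a^5 ≡ b^5 then (ab^{−1})^5 = 1, and the only element of order dividing gcd(5, 22) = 1 is 1, so a = b.
With ψ(0) = 0 this makes ψ injective on all of ℤ_{23}, hence bijective (finite equal-size domain and codomain). In particular ψ is surjective.
Since ψ is surjective, we find the preimage of 16. The inverse of x ↦ x^5 on (ℤ_{23})^× is x ↦ x^9, because 5·9 = 45 = 2·22 + 1 ≡ 1 (mod 22) and x^{22} = 1 for x ≠ 0 (Fermat). So ψ⁻¹(16) = 16^9 mod 23.
Repeated squaring mod 23: 16^1 ≡ 16, 16^2 ≡ 16² = 256 ≡ 3, 16^4 ≡ 3² = 9, 16^8 ≡ 9² = 81 ≡ 12. Since 9 = 8 + 1, 16^9 ≡ 12·16: 12·16 = 192 ≡ 8. So 16^9 ≡ 8 (mod 23).
Hence ψ⁻¹(16) = 8.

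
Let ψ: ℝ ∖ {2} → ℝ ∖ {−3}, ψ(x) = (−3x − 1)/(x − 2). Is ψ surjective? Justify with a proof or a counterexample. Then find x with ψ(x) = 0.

-1/3

For any y ≠ −3, solving y(x − 2) = −3x − 1 for x gives a well-defined x ≠ 2. So ψ is surjective.
Solving ψ(x) = 0: cross-multiplying gives −3x − 1 = 0(x − 2), which rearranges to −3x = 1, so x = −1/3.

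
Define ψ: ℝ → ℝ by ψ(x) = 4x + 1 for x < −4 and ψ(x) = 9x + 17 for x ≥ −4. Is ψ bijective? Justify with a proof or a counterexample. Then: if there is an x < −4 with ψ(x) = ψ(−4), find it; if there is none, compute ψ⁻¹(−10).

-5

Both pieces are strictly increasing (slopes 4 and 9), so each is injective on its own interval.
The left piece maps (−∞, −4) onto (−∞, −15); the right piece maps [−4, ∞) onto [−19, ∞).
These images overlap. In particular ψ(−4) = −19 (right piece), and solving 4x + 1 = −19 on the left piece gives x = −5 < −4.
So ψ(−5) = ψ(−4) with −5 ≠ −4, and ψ is not injective, hence not bijective. This x = −5 is the requested value below −4.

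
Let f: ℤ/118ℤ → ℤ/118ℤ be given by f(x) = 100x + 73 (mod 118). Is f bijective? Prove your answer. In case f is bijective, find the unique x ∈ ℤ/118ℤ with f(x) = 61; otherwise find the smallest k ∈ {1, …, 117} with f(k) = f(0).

Recall: f is injective when f(u) = f(v) forces u = v.
We have gcd(100, 118) = 2 > 1. Taking u = 0 and v = 59: f(0) = 73 and f(59) = 100·59 + 73 = 5973 ≡ 73 (mod 118).
So f(0) = f(59) while 0 ≠ 59, thus f is not injective, hence not bijective.
Since f is not bijective, we find the least positive k with f(k) = f(0): this means 100k ≡ 0 (mod 118), i.e. 118 ∣ 100k. Since gcd(100, 118) = 2, dividing through by 2 this holds exactly when 59 ∣ 50k, and as gcd(50, 59) = 1, exactly when 59 ∣ k.
The smallest positive such k is 59.

59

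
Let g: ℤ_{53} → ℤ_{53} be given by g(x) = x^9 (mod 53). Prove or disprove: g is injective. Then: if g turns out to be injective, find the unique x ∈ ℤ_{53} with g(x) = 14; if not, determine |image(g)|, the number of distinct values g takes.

12

Since 53 is prime, the nonzero elements of ℤ_{53} form a cyclic group of order 52.
As gcd(9, 52) = 1, raising to the 9th power is a bijection on this group: if a^9 ≡ b^9 then (ab^{−1})^9 = 1, and the only element of order dividing gcd(9, 52) = 1 is 1, so a = b.
With g(0) = 0 this makes g injective on all of ℤ_{53}, hence bijective (finite equal-size domain and codomain). In particular g is injective.
Since g is injective, we find the preimage of 14. The inverse of x ↦ x^9 on (ℤ_{53})^× is x ↦ x^29, because 9·29 = 261 = 5·52 + 1 ≡ 1 (mod 52) and x^{52} = 1 for x ≠ 0 (Fermat). So g⁻¹(14) = 14^29 mod 53.
Repeated squaring mod 53: 14^1 ≡ 14, 14^2 ≡ 14² = 196 ≡ 37, 14^4 ≡ 37² = 1369 ≡ 44, 14^8 ≡ 44² = 1936 ≡ 28, 14^16 ≡ 28² = 784 ≡ 42. Since 29 = 16 + 8 + 4 + 1, 14^29 ≡ 42·28·44·14: 42·28 = 1176 ≡ 10, then 10·44 = 440 ≡ 16, then 16·14 = 224 ≡ 12. So 14^29 ≡ 12 (mod 53).
Hence g⁻¹(14) = 12.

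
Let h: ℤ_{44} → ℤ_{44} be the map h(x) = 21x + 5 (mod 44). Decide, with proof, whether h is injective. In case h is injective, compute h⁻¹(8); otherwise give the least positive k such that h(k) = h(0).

19

By definition, h is injective if h(u) = h(v) implies u = v.
If h(u) = h(v), then 21u ≡ 21v (mod 44). Because gcd(21, 44) = 1, we may cancel 21 to get u ≡ v (mod 44).
Thus h is injective.
We now compute 21⁻¹ mod 44 explicitly. Euclid's algorithm: 44 = 2·21 + 2, 21 = 10·2 + 1; back-substituting gives 1 = 21·21 − 10·44, so 21⁻¹ ≡ 21 (mod 44).
Since h is injective, we compute h⁻¹(8): solve 21x + 5 ≡ 8 (mod 44), i.e. 21x ≡ 3 (mod 44).
Multiplying by 21⁻¹ = 21 gives x ≡ 21·3 = 63 = 1·44 + 19 ≡ 19 (mod 44).
Check: h(19) = 21·19 + 5 = 404 = 9·44 + 8 ≡ 8 (mod 44).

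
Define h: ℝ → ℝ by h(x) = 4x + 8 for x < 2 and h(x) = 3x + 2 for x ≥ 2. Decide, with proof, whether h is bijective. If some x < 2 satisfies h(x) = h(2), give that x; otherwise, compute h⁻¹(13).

0

Both pieces are strictly increasing (slopes 4 and 3), so each is injective on its own interval.
The left piece maps (−∞, 2) onto (−∞, 16); the right piece maps [2, ∞) onto [8, ∞).
These images overlap. In particular h(2) = 8 (right piece), and solving 4x + 8 = 8 on the left piece gives x = 0 < 2.
So h(0) = h(2) with 0 ≠ 2, and h is not injective, hence not bijective. This x = 0 is the requested value below 2.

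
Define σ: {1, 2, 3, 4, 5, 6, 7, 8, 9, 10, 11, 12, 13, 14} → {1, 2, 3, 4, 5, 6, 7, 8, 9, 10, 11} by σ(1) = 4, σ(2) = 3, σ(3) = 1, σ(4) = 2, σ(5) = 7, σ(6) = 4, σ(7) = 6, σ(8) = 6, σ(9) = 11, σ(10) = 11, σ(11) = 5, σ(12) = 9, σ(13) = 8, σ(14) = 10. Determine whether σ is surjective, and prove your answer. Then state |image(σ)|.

11

Every element of the codomain has a preimage: 1 = σ(3), 2 = σ(4), 3 = σ(2), 4 = σ(1), 5 = σ(11), 6 = σ(7), 7 = σ(5), 8 = σ(13), 9 = σ(12), 10 = σ(14), 11 = σ(9).
Therefore σ is surjective.
The image of σ is {1, 2, 3, 4, 5, 6, 7, 8, 9, 10, 11}, which has 11 elements.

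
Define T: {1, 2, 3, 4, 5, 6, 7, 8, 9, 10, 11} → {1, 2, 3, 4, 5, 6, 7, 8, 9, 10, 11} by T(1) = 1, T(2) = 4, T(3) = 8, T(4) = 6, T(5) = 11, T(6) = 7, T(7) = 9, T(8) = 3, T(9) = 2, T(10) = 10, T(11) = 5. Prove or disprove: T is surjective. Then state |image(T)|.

11

Every element of the codomain has a preimage: 1 = T(1), 2 = T(9), 3 = T(8), 4 = T(2), 5 = T(11), 6 = T(4), 7 = T(6), 8 = T(3), 9 = T(7), 10 = T(10), 11 = T(5).
So T is surjective.
The image of T is {1, 2, 3, 4, 5, 6, 7, 8, 9, 10, 11}, which has 11 elements.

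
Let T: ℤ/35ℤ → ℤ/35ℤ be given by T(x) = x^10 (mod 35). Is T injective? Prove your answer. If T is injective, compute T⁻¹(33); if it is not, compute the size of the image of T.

T(1) = 1^10 = 1.
T(6): Repeated squaring mod 35: 6^1 ≡ 6, 6^2 ≡ 6² = 36 ≡ 1, 6^4 ≡ 1² = 1, 6^8 ≡ 1² = 1. Since 10 = 8 + 2, 6^10 ≡ 1·1: 1·1 = 1. So 6^10 ≡ 1 (mod 35).
So T(1) = T(6) = 1 while 1 ≠ 6, so T is not injective.
Since T is not injective, we determine |image(T)|. Computing x^10 mod 35 for each x (by repeated squaring, reducing mod 35 at every step), the values T(0), T(1), …, T(34) are: 0, 1, 9, 4, 11, 30, 1, 14, 29, 16, 25, 11, 9, 29, 21, 15, 16, 4, 4, 16, 15, 21, 29, 9, 11, 25, 16, 29, 14, 1, 30, 11, 4, 9, 1.
The distinct values are {0, 1, 4, 9, 11, 14, 15, 16, 21, 25, 29, 30}; there are 12 of them.

12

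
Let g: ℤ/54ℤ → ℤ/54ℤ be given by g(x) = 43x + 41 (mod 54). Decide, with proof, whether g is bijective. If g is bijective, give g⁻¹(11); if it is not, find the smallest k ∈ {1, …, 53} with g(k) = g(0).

Recall: g is injective if g(u) = g(v) implies u = v.
Suppose g(u) = g(v) in ℤ/54ℤ. Then 43u + 41 ≡ 43v + 41 (mod 54), so 43(u − v) ≡ 0 (mod 54).
Since gcd(43, 54) = 1, 43 is invertible modulo 54, thus u − v ≡ 0 (mod 54), i.e. u = v.
We now compute 43⁻¹ mod 54 explicitly. Euclid's algorithm: 54 = 1·43 + 11, 43 = 3·11 + 10, 11 = 1·10 + 1; back-substituting gives 1 = 49·43 − 39·54, so 43⁻¹ ≡ 49 (mod 54).
Then y ↦ 49(y − 41) is a two-sided inverse to g, so every y ∈ ℤ/54ℤ has a preimage.
Hence g is bijective.
Since g is bijective, we compute g⁻¹(11): solve 43x + 41 ≡ 11 (mod 54), i.e. 43x ≡ 24 (mod 54).
Multiplying by 43⁻¹ = 49 gives x ≡ 49·24 = 1176 = 21·54 + 42 ≡ 42 (mod 54).
Check: g(42) = 43·42 + 41 = 1847 = 34·54 + 11 ≡ 11 (mod 54).

42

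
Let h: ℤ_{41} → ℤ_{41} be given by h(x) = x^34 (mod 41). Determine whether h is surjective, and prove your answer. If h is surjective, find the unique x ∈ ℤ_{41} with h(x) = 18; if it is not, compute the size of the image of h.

h(20): Repeated squaring mod 41: 20^1 ≡ 20, 20^2 ≡ 20² = 400 ≡ 31, 20^4 ≡ 31² = 961 ≡ 18, 20^8 ≡ 18² = 324 ≡ 37, 20^16 ≡ 37² = 1369 ≡ 16, 20^32 ≡ 16² = 256 ≡ 10. Since 34 = 32 + 2, 20^34 ≡ 10·31: 10·31 = 310 ≡ 23. So 20^34 ≡ 23 (mod 41).
h(21): Repeated squaring mod 41: 21^1 ≡ 21, 21^2 ≡ 21² = 441 ≡ 31, 21^4 ≡ 31² = 961 ≡ 18, 21^8 ≡ 18² = 324 ≡ 37, 21^16 ≡ 37² = 1369 ≡ 16, 21^32 ≡ 16² = 256 ≡ 10. Since 34 = 32 + 2, 21^34 ≡ 10·31: 10·31 = 310 ≡ 23. So 21^34 ≡ 23 (mod 41).
So h(20) = h(21) = 23 while 20 ≠ 21, thus h is not injective.
A non-injective map from the 41-element set ℤ_{41} to itself takes at most 40 distinct values, so it cannot be surjective. Therefore h is not surjective.
Since h is not surjective, we determine |image(h)|. Computing x^34 mod 41 for each x (by repeated squaring, reducing mod 41 at every step), the values h(0), h(1), …, h(40) are: 0, 1, 25, 9, 10, 31, 20, 39, 4, 40, 37, 5, 8, 21, 32, 33, 18, 36, 16, 2, 23, 23, 2, 16, 36, 18, 33, 32, 21, 8, 5, 37, 40, 4, 39, 20, 31, 10, 9, 25, 1.
The distinct values are {0, 1, 2, 4, 5, 8, 9, 10, 16, 18, 20, 21, 23, 25, 31, 32, 33, 36, 37, 39, 40}; there are 21 of them.

21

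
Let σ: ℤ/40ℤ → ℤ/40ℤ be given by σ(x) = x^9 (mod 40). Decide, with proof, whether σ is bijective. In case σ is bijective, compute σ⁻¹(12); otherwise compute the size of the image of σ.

25

σ(0) = 0^9 = 0.
σ(10): Repeated squaring mod 40: 10^1 ≡ 10, 10^2 ≡ 10² = 100 ≡ 20, 10^4 ≡ 20² = 400 ≡ 0, 10^8 ≡ 0² = 0. Since 9 = 8 + 1, 10^9 ≡ 0·10: 0·10 = 0. So 10^9 ≡ 0 (mod 40).
So σ(0) = σ(10) = 0 while 0 ≠ 10, thus σ is not injective, hence not bijective.
Since σ is not bijective, we determine |image(σ)|. Computing x^9 mod 40 for each x (by repeated squaring, reducing mod 40 at every step), the values σ(0), σ(1), …, σ(39) are: 0, 1, 32, 3, 24, 5, 16, 7, 8, 9, 0, 11, 32, 13, 24, 15, 16, 17, 8, 19, 0, 21, 32, 23, 24, 25, 16, 27, 8, 29, 0, 31, 32, 33, 24, 35, 16, 37, 8, 39.
The distinct values are {0, 1, 3, 5, 7, 8, 9, 11, 13, 15, 16, 17, 19, 21, 23, 24, 25, 27, 29, 31, 32, 33, 35, 37, 39}; there are 25 of them.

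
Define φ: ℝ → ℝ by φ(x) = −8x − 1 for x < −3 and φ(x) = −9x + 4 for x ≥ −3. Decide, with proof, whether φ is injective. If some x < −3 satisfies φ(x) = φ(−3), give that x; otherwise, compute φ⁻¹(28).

-4

Both pieces are strictly decreasing (slopes −8 and −9), so each is injective on its own interval.
The left piece maps (−∞, −3) onto (23, ∞); the right piece maps [−3, ∞) onto (−∞, 31].
These images overlap. In particular φ(−3) = 31 (right piece), and solving −8x − 1 = 31 on the left piece gives x = −4 < −3.
So φ(−4) = φ(−3) with −4 ≠ −3, and φ is not injective. This x = −4 is the requested value below −3.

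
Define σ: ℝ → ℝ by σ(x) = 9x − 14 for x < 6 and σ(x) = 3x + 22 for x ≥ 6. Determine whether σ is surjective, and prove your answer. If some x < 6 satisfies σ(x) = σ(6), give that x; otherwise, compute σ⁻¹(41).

19/3

Both pieces are strictly increasing (slopes 9 and 3), so each is injective on its own interval.
The left piece maps (−∞, 6) onto (−∞, 40); the right piece maps [6, ∞) onto [40, ∞).
These images together cover ℝ, so σ is surjective.
Because the two images are disjoint, no x < 6 has σ(x) = σ(6), so we compute σ⁻¹(41): 41 lies in [40, ∞), so solve 3x + 22 = 41: x = (41 − 22)/3 = 19/3.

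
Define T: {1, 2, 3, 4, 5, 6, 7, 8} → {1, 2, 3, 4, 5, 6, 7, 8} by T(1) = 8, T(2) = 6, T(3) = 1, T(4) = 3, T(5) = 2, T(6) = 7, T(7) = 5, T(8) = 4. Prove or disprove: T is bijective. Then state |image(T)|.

8

The values 8, 6, 1, 3, 2, 7, 5, 4 are a permutation of {1, 2, 3, 4, 5, 6, 7, 8}: each element appears exactly once.
So T is injective and surjective, hence bijective.
The image of T is {1, 2, 3, 4, 5, 6, 7, 8}, which has 8 elements.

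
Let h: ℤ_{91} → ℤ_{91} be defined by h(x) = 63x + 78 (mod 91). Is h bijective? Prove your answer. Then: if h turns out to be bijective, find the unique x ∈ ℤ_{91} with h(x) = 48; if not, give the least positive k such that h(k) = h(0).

13

We have gcd(63, 91) = 7 > 1. Taking u = 0 and v = 13: h(0) = 78 and h(13) = 63·13 + 78 = 897 ≡ 78 (mod 91).
So h(0) = h(13) while 0 ≠ 13, therefore h is not injective, hence not bijective.
Since h is not bijective, we find the least positive k with h(k) = h(0): this means 63k ≡ 0 (mod 91), i.e. 91 ∣ 63k. Since gcd(63, 91) = 7, dividing through by 7 this holds exactly when 13 ∣ 9k, and as gcd(9, 13) = 1, exactly when 13 ∣ k.
The smallest positive such k is 13.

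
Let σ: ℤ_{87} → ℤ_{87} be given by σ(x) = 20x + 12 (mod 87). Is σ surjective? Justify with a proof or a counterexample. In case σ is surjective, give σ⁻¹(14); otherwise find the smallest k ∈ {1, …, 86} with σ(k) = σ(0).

Since gcd(20, 87) = 1, 20 is invertible modulo 87. Euclid's algorithm: 87 = 4·20 + 7, 20 = 2·7 + 6, 7 = 1·6 + 1; back-substituting gives 1 = 74·20 − 17·87, so 20⁻¹ ≡ 74 (mod 87).
For any y ∈ ℤ_{87}, x = 74(y − 12) mod 87 satisfies σ(x) = 20·74(y − 12) + 12 ≡ y (since 20·74 ≡ 1 mod 87). So every y has a preimage.
Hence σ is surjective.
Since σ is surjective, we compute σ⁻¹(14): solve 20x + 12 ≡ 14 (mod 87), i.e. 20x ≡ 2 (mod 87).
Multiplying by 20⁻¹ = 74 gives x ≡ 74·2 = 148 = 1·87 + 61 ≡ 61 (mod 87).
Check: σ(61) = 20·61 + 12 = 1232 = 14·87 + 14 ≡ 14 (mod 87).

61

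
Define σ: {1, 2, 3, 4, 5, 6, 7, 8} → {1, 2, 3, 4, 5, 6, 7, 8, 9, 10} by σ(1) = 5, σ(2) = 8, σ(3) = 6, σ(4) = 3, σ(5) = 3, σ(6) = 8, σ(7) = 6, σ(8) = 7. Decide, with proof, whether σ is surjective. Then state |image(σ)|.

5

No element maps to 1, so σ is not surjective.
The image of σ is {3, 5, 6, 7, 8}, which has 5 elements.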